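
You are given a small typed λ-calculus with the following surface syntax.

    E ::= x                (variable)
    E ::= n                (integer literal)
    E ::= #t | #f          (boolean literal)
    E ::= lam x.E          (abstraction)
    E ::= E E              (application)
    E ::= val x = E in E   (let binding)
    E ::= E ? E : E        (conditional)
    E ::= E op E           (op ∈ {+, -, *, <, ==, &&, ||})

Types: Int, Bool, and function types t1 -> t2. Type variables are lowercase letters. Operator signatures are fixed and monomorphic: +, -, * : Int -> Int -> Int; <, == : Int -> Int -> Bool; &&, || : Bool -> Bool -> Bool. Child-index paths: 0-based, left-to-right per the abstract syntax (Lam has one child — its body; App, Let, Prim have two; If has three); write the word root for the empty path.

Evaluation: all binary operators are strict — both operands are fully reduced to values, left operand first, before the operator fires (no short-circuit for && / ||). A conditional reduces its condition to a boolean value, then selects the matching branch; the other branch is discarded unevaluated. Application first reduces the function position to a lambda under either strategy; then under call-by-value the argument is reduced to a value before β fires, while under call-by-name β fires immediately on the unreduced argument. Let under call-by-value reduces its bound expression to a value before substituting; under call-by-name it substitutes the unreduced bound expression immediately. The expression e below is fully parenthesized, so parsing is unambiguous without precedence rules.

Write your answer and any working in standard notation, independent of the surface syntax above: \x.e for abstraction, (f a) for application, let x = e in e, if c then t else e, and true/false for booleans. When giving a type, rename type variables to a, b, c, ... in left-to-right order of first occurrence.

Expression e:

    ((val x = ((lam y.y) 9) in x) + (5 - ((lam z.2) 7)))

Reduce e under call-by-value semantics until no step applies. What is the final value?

Working:
step 0: ((let x = ((\y.y) 9) in x) + (5 - ((\z.2) 7)))
step 1: [beta@0.0] ((let x = 9 in x) + (5 - ((\z.2) 7)))
step 2: [let@0] (9 + (5 - ((\z.2) 7)))
step 3: [beta@1.1] (9 + (5 - 2))
step 4: [delta@1] (9 + 3)
step 5: [delta@root] 12

Answer: 12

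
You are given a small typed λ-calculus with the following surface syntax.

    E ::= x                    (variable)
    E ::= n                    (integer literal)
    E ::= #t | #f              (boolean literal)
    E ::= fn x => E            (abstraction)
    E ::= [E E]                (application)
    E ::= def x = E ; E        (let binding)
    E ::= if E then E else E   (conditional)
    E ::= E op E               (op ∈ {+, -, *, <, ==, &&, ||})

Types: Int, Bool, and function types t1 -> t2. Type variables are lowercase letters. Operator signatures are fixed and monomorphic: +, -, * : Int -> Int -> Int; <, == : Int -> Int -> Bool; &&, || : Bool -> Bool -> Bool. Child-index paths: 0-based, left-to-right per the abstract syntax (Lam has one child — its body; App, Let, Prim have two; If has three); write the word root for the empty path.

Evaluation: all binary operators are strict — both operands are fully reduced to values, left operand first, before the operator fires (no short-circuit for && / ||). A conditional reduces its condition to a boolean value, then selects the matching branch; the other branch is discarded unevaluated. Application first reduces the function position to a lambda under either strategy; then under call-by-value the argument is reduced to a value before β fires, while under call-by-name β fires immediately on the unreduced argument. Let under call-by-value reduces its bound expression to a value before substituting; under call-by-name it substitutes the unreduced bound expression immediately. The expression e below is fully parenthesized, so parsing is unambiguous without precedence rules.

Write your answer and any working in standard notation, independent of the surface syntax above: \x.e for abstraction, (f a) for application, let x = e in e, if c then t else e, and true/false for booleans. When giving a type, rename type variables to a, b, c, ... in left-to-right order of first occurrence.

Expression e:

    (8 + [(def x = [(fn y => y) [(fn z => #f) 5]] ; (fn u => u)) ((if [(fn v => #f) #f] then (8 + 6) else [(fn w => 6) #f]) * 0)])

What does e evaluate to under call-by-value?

Answer: 8

Trace:
step 0: (8 + ((let x = ((\y.y) ((\z.false) 5)) in (\u.u)) ((if ((\v.false) false) then (8 + 6) else ((\w.6) false)) * 0)))
step 1: [beta@1.0.0.1] (8 + ((let x = ((\y.y) false) in (\u.u)) ((if ((\v.false) false) then (8 + 6) else ((\w.6) false)) * 0)))
step 2: [beta@1.0.0] (8 + ((let x = false in (\u.u)) ((if ((\v.false) false) then (8 + 6) else ((\w.6) false)) * 0)))
step 3: [let@1.0] (8 + ((\u.u) ((if ((\v.false) false) then (8 + 6) else ((\w.6) false)) * 0)))
step 4: [beta@1.1.0.0] (8 + ((\u.u) ((if false then (8 + 6) else ((\w.6) false)) * 0)))
step 5: [if@1.1.0] (8 + ((\u.u) (((\w.6) false) * 0)))
step 6: [beta@1.1.0] (8 + ((\u.u) (6 * 0)))
step 7: [delta@1.1] (8 + ((\u.u) 0))
step 8: [beta@1] (8 + 0)
step 9: [delta@root] 8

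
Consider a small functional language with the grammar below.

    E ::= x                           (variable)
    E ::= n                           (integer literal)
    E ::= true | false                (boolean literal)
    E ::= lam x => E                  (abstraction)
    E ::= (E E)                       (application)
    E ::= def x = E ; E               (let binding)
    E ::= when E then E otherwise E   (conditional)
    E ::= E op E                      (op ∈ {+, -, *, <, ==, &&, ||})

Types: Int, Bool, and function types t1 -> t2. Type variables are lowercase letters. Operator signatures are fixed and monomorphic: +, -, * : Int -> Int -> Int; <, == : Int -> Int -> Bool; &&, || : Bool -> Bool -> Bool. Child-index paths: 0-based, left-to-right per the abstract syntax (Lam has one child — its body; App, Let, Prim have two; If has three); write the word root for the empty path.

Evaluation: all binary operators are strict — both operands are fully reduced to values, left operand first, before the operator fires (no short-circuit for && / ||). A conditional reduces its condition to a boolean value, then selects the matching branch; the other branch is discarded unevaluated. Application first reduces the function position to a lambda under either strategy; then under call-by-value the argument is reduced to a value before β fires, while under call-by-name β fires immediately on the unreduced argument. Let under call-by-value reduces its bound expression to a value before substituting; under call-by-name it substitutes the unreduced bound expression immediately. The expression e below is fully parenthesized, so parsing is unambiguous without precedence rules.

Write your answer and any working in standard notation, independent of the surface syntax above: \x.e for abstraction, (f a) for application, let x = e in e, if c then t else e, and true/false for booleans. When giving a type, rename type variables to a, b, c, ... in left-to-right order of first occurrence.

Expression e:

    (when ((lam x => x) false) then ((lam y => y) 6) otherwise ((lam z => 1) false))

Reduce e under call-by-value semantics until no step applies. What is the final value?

Answer: 1

Derivation:
step 0: (if ((\x.x) false) then ((\y.y) 6) else ((\z.1) false))
step 1: [beta@0] (if false then ((\y.y) 6) else ((\z.1) false))
step 2: [if@root] ((\z.1) false)
step 3: [beta@root] 1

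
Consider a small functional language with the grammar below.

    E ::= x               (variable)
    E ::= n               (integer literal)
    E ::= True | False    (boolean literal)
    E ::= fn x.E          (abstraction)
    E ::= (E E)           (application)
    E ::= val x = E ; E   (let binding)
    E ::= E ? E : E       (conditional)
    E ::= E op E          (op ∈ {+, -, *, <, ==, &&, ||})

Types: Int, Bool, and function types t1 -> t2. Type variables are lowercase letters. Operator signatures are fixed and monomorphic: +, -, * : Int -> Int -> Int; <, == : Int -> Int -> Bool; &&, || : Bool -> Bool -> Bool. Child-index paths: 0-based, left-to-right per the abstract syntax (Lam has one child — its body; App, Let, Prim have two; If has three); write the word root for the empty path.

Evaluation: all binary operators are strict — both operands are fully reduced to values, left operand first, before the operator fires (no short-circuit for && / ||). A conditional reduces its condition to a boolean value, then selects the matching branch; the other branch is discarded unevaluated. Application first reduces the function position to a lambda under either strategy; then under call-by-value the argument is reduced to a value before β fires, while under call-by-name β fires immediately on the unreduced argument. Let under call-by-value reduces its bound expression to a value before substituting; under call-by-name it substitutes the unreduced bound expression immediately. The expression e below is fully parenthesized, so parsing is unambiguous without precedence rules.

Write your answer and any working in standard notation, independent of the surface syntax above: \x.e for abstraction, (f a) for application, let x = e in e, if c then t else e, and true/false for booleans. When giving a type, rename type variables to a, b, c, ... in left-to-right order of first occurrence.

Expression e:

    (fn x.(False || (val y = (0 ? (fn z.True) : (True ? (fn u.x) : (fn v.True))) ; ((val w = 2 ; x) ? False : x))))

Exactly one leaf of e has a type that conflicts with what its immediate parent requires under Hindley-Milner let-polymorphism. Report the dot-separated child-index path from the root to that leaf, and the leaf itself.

Answer: 0.1.0.0 : 0

Working:
  unify Bool ~ Bool
  unify Int ~ Bool
  FAIL: mismatch Int ~ Bool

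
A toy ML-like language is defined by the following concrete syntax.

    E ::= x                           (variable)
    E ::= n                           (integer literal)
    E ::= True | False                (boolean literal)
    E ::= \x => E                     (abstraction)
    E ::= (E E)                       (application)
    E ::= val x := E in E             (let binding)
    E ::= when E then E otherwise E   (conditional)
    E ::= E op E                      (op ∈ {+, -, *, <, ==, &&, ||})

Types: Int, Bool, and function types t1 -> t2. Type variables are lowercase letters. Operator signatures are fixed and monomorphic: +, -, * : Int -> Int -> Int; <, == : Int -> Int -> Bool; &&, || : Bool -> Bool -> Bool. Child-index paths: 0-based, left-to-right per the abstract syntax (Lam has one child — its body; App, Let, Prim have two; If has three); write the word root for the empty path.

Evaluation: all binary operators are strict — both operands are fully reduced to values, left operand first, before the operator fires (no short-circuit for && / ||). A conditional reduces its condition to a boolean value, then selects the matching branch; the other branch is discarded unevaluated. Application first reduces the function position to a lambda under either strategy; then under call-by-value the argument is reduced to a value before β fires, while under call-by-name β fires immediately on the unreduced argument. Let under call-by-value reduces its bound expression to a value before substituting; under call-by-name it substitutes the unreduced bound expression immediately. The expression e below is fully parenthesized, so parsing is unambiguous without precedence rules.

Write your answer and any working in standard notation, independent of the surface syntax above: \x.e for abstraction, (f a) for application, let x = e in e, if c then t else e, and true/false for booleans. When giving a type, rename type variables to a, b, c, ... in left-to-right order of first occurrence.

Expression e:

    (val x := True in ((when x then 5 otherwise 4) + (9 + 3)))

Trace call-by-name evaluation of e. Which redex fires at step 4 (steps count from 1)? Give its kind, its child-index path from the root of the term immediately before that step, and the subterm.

Answer: delta at root : (5 + 12)

Trace:
step 0: (let x = true in ((if x then 5 else 4) + (9 + 3)))
step 1: [let@root] ((if true then 5 else 4) + (9 + 3))
step 2: [if@0] (5 + (9 + 3))
step 3: [delta@1] (5 + 12)
step 4: [delta@root] 17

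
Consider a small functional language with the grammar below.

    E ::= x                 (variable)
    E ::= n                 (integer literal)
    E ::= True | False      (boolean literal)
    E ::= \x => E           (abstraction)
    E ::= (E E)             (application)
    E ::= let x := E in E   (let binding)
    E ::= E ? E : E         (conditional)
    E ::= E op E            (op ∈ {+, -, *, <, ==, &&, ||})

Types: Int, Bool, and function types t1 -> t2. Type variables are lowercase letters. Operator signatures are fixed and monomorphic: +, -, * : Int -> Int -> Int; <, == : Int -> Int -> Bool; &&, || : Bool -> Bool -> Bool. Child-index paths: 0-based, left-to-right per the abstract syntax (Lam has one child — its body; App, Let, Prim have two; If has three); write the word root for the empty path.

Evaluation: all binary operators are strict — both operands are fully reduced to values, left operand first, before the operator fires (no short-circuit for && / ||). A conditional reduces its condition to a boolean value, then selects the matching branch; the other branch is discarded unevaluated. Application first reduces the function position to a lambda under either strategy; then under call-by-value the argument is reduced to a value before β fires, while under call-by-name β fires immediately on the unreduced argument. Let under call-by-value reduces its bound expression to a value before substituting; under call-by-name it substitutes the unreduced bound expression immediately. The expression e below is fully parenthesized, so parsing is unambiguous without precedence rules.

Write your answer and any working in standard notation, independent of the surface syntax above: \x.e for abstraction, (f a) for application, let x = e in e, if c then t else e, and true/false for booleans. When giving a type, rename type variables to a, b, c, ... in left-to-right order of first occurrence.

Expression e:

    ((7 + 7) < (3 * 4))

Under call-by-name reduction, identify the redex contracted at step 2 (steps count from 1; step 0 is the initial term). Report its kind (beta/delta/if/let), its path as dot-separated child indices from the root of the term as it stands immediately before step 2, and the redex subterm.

Answer: delta at 1 : (3 * 4)

Trace:
step 0: ((7 + 7) < (3 * 4))
step 1: [delta@0] (14 < (3 * 4))
step 2: [delta@1] (14 < 12)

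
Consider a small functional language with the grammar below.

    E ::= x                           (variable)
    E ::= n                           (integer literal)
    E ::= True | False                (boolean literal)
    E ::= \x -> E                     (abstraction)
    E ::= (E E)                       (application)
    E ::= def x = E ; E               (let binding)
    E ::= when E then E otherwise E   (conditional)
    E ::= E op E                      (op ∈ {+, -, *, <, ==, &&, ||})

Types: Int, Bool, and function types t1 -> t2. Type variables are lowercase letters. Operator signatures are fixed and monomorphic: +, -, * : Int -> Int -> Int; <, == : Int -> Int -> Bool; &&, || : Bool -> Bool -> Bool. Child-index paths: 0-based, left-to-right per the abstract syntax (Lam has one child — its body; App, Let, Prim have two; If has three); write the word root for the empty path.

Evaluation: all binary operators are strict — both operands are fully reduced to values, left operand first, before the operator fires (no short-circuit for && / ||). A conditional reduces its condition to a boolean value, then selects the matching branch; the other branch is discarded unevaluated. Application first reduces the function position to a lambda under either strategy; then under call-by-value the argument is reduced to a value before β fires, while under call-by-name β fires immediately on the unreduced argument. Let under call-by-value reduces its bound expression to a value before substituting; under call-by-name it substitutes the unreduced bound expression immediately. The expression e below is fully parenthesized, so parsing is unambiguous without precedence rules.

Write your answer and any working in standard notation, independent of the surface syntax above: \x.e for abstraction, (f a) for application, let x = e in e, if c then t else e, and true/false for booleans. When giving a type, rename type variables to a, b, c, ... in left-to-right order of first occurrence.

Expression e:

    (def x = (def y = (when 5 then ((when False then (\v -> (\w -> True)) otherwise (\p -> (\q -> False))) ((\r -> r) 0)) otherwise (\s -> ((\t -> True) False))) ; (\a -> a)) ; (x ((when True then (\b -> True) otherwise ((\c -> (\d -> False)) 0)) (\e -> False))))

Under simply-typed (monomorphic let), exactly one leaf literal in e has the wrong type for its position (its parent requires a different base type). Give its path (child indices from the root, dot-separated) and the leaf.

Working:
  unify Int ~ Bool
  FAIL: mismatch Int ~ Bool

Answer: 0.0.0 : 5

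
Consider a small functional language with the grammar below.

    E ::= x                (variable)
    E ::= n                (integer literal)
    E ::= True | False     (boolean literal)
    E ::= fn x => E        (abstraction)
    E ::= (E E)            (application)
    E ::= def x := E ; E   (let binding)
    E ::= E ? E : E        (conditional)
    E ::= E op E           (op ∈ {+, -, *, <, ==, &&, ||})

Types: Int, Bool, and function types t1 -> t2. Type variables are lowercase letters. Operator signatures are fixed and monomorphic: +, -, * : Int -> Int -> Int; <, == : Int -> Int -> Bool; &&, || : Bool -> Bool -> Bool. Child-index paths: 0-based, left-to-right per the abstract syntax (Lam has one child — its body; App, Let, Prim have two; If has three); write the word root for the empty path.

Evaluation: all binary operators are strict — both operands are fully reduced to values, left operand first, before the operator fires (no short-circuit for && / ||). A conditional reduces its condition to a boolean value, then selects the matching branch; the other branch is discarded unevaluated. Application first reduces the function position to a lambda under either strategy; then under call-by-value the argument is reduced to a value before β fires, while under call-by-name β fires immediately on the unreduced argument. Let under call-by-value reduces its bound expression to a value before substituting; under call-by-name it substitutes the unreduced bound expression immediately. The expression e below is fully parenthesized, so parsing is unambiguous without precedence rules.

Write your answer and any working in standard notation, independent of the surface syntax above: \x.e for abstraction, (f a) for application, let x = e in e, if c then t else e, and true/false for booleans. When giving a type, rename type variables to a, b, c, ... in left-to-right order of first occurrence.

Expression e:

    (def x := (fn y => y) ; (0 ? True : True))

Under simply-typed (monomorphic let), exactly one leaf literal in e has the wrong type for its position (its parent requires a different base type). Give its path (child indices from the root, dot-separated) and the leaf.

Answer: 1.0 : 0

Derivation:
y : a
\y._ : a -> a
let x : a -> a
  unify Int ~ Bool
  FAIL: mismatch Int ~ Bool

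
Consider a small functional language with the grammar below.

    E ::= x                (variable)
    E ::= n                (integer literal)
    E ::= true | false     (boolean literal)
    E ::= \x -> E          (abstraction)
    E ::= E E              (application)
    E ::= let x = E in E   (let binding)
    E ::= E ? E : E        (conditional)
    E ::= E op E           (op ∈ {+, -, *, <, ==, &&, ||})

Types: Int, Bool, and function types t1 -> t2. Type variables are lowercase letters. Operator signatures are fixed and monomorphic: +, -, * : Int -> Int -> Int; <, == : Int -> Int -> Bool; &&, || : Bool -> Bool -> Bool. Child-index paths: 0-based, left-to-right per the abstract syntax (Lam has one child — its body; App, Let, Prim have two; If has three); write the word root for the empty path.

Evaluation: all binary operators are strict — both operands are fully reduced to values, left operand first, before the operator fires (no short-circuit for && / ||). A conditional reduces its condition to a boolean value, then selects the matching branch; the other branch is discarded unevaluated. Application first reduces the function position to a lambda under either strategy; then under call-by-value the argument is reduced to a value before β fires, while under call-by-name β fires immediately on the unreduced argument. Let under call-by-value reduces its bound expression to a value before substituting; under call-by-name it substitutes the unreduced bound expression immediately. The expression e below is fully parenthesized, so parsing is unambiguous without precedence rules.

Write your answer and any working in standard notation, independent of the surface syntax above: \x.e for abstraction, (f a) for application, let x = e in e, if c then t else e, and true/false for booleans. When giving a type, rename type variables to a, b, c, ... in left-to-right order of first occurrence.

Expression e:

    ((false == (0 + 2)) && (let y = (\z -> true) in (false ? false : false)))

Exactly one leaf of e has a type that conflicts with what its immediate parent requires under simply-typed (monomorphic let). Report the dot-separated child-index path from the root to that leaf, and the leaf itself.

Working:
  unify Bool ~ Int
  FAIL: mismatch Bool ~ Int

Answer: 0.0 : false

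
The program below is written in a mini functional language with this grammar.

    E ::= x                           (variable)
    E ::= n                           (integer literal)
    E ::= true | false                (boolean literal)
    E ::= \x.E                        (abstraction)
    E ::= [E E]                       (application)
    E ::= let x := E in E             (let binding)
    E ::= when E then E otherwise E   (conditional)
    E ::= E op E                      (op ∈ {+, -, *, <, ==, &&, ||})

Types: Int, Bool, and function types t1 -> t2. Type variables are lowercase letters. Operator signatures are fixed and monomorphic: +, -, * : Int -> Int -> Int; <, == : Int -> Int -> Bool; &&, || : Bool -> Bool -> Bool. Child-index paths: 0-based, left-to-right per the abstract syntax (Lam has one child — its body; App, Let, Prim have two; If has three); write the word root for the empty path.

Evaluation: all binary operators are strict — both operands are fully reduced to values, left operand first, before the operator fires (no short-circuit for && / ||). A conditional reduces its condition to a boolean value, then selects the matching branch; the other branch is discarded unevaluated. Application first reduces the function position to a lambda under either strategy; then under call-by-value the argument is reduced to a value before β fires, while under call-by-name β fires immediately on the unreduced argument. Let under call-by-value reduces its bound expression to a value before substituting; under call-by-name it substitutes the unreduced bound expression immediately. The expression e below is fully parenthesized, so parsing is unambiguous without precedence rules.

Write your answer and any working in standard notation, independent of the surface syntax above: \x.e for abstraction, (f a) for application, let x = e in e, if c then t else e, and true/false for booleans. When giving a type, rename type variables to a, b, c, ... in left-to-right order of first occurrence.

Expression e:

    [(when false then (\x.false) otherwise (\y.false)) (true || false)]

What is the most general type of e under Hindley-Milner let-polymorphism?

Derivation:
  unify Bool ~ Bool
\x._ : a -> Bool
\y._ : b -> Bool
  unify a -> Bool ~ b -> Bool
  unify a ~ b
  unify Bool ~ Bool
  unify Bool ~ Bool
  unify Bool ~ Bool
  unify b -> Bool ~ Bool -> c
  unify b ~ Bool
  unify Bool ~ c
_ _ : Bool

Answer: Bool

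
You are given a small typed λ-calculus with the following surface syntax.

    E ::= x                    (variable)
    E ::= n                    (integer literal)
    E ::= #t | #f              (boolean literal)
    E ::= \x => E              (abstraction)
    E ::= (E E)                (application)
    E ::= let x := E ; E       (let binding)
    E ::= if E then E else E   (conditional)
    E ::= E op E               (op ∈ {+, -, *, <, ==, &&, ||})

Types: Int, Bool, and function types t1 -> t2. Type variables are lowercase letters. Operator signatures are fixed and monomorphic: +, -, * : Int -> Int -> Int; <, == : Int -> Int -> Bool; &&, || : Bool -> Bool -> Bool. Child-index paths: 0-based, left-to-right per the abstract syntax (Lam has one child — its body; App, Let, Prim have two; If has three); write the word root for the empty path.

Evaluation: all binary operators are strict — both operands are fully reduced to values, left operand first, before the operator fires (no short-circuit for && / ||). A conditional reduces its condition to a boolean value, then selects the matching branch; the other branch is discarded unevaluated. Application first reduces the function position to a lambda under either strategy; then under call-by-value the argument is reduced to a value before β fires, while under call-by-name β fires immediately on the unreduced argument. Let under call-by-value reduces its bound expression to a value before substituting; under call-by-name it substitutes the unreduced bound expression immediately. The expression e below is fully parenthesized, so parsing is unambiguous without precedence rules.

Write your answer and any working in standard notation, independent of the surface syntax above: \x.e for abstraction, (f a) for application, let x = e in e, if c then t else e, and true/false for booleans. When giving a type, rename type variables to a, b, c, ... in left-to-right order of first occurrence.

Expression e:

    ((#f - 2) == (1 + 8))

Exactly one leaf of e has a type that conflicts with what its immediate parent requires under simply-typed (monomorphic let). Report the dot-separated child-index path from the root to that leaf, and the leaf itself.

Answer: 0.0 : false

Working:
  unify Bool ~ Int
  FAIL: mismatch Bool ~ Int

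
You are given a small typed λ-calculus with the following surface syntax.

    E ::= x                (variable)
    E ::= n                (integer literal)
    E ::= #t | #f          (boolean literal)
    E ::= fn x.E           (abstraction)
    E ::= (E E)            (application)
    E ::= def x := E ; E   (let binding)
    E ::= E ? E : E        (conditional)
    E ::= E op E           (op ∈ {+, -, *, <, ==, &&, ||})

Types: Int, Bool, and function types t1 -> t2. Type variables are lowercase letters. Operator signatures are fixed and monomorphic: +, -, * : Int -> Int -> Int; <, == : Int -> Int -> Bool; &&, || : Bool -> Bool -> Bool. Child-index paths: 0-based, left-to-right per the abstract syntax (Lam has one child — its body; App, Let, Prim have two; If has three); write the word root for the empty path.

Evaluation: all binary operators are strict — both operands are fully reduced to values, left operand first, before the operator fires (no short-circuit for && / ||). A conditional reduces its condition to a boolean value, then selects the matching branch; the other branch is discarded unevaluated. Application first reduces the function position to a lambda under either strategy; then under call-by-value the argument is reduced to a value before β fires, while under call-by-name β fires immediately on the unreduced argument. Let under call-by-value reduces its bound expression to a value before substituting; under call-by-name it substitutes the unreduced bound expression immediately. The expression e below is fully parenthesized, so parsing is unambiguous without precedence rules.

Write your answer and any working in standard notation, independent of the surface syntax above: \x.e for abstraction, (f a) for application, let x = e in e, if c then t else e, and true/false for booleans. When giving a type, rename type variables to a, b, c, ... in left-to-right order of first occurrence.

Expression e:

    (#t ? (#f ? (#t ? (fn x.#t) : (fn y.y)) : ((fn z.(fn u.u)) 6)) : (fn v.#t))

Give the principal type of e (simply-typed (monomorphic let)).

Answer: Bool -> Bool

Trace:
  unify Bool ~ Bool
  unify Bool ~ Bool
  unify Bool ~ Bool
\x._ : a -> Bool
y : b
\y._ : b -> b
  unify a -> Bool ~ b -> b
  unify a ~ b
  unify Bool ~ b
u : d
\u._ : d -> d
\z._ : c -> d -> d
  unify c -> d -> d ~ Int -> e
  unify c ~ Int
  unify d -> d ~ e
_ _ : d -> d
  unify Bool -> Bool ~ d -> d
  unify Bool ~ d
  unify Bool ~ Bool
\v._ : f -> Bool
  unify Bool -> Bool ~ f -> Bool
  unify Bool ~ f
  unify Bool ~ Bool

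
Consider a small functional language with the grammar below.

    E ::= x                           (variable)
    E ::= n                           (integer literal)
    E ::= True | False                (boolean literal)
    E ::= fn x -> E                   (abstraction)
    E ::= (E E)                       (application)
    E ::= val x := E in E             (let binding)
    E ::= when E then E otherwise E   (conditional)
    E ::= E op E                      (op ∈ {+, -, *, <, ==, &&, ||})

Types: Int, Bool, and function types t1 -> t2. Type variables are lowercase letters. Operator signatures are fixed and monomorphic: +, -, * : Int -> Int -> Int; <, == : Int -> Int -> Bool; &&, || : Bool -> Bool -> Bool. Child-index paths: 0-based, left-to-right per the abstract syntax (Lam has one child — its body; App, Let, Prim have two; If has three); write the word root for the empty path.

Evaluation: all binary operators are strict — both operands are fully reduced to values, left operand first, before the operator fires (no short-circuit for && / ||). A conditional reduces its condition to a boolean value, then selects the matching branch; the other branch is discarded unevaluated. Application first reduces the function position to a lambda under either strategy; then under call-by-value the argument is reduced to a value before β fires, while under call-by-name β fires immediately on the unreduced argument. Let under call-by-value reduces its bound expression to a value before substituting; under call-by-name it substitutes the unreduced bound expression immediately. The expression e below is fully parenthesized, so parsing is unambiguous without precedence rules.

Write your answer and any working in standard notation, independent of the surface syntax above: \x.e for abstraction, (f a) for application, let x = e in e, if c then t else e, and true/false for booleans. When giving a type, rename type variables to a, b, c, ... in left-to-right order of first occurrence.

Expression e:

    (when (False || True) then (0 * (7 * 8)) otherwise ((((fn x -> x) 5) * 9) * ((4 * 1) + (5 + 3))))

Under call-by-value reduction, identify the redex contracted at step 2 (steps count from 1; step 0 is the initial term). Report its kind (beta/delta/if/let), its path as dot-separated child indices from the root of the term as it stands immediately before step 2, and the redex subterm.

Answer: if at root : (if true then (0 * (7 * 8)) else ((((\x.x) 5) * 9) * ((4 * 1) + (5 + 3))))

Derivation:
step 0: (if (false || true) then (0 * (7 * 8)) else ((((\x.x) 5) * 9) * ((4 * 1) + (5 + 3))))
step 1: [delta@0] (if true then (0 * (7 * 8)) else ((((\x.x) 5) * 9) * ((4 * 1) + (5 + 3))))
step 2: [if@root] (0 * (7 * 8))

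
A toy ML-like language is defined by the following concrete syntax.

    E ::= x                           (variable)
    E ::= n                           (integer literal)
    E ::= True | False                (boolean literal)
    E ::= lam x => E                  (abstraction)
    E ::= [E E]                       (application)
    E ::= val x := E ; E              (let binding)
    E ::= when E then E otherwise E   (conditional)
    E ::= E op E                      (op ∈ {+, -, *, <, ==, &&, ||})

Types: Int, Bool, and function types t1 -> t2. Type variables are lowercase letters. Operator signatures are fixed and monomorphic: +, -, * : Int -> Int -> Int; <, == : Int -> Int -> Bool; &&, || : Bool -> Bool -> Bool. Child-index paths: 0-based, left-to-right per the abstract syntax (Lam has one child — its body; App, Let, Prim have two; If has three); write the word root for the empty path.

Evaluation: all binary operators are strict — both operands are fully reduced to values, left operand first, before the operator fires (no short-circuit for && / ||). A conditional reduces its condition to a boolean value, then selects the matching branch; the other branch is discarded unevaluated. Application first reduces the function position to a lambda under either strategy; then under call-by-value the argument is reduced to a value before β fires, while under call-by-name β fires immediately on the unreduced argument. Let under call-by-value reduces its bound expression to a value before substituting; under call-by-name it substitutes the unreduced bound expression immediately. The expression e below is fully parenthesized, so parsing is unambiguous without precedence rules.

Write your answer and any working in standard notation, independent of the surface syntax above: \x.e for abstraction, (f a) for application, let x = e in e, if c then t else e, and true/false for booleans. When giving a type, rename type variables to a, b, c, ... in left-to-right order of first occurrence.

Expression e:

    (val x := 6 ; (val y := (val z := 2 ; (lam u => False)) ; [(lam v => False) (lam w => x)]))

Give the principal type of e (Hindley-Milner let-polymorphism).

Trace:
let x : Int
let z : Int
\u._ : a -> Bool
let y : forall. a -> Bool
\v._ : b -> Bool
x : Int
\w._ : c -> Int
  unify b -> Bool ~ (c -> Int) -> d
  unify b ~ c -> Int
  unify Bool ~ d
_ _ : Bool

Answer: Bool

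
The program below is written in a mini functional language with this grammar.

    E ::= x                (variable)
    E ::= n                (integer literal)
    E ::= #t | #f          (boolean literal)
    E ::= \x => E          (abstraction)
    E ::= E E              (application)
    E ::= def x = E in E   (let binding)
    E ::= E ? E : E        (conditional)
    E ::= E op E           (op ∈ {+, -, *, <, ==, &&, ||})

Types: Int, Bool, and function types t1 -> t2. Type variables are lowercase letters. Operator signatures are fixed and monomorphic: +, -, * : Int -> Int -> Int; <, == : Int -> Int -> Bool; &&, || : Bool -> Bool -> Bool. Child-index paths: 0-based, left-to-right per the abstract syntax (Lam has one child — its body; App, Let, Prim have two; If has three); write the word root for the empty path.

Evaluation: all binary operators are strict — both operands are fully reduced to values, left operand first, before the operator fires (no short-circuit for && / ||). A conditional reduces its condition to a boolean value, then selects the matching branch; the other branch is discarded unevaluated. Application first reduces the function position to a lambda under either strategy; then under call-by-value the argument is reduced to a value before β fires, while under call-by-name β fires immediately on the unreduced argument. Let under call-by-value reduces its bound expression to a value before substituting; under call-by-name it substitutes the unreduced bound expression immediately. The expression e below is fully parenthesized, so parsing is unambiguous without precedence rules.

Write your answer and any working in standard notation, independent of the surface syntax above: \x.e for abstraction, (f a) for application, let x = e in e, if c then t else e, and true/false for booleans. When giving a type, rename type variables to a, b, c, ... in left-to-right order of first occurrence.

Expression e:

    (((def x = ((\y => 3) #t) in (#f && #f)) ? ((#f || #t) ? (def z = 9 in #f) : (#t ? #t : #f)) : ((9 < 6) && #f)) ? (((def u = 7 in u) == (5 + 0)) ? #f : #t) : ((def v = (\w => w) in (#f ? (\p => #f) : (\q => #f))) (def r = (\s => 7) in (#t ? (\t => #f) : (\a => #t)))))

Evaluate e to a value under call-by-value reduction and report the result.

Derivation:
step 0: (if (if (let x = ((\y.3) true) in (false && false)) then (if (false || true) then (let z = 9 in false) else (if true then true else false)) else ((9 < 6) && false)) then (if ((let u = 7 in u) == (5 + 0)) then false else true) else ((let v = (\w.w) in (if false then (\p.false) else (\q.false))) (let r = (\s.7) in (if true then (\t.false) else (\a.true)))))
step 1: [beta@0.0.0] (if (if (let x = 3 in (false && false)) then (if (false || true) then (let z = 9 in false) else (if true then true else false)) else ((9 < 6) && false)) then (if ((let u = 7 in u) == (5 + 0)) then false else true) else ((let v = (\w.w) in (if false then (\p.false) else (\q.false))) (let r = (\s.7) in (if true then (\t.false) else (\a.true)))))
step 2: [let@0.0] (if (if (false && false) then (if (false || true) then (let z = 9 in false) else (if true then true else false)) else ((9 < 6) && false)) then (if ((let u = 7 in u) == (5 + 0)) then false else true) else ((let v = (\w.w) in (if false then (\p.false) else (\q.false))) (let r = (\s.7) in (if true then (\t.false) else (\a.true)))))
step 3: [delta@0.0] (if (if false then (if (false || true) then (let z = 9 in false) else (if true then true else false)) else ((9 < 6) && false)) then (if ((let u = 7 in u) == (5 + 0)) then false else true) else ((let v = (\w.w) in (if false then (\p.false) else (\q.false))) (let r = (\s.7) in (if true then (\t.false) else (\a.true)))))
step 4: [if@0] (if ((9 < 6) && false) then (if ((let u = 7 in u) == (5 + 0)) then false else true) else ((let v = (\w.w) in (if false then (\p.false) else (\q.false))) (let r = (\s.7) in (if true then (\t.false) else (\a.true)))))
step 5: [delta@0.0] (if (false && false) then (if ((let u = 7 in u) == (5 + 0)) then false else true) else ((let v = (\w.w) in (if false then (\p.false) else (\q.false))) (let r = (\s.7) in (if true then (\t.false) else (\a.true)))))
step 6: [delta@0] (if false then (if ((let u = 7 in u) == (5 + 0)) then false else true) else ((let v = (\w.w) in (if false then (\p.false) else (\q.false))) (let r = (\s.7) in (if true then (\t.false) else (\a.true)))))
step 7: [if@root] ((let v = (\w.w) in (if false then (\p.false) else (\q.false))) (let r = (\s.7) in (if true then (\t.false) else (\a.true))))
step 8: [let@0] ((if false then (\p.false) else (\q.false)) (let r = (\s.7) in (if true then (\t.false) else (\a.true))))
step 9: [if@0] ((\q.false) (let r = (\s.7) in (if true then (\t.false) else (\a.true))))
step 10: [let@1] ((\q.false) (if true then (\t.false) else (\a.true)))
step 11: [if@1] ((\q.false) (\t.false))
step 12: [beta@root] false

Answer: false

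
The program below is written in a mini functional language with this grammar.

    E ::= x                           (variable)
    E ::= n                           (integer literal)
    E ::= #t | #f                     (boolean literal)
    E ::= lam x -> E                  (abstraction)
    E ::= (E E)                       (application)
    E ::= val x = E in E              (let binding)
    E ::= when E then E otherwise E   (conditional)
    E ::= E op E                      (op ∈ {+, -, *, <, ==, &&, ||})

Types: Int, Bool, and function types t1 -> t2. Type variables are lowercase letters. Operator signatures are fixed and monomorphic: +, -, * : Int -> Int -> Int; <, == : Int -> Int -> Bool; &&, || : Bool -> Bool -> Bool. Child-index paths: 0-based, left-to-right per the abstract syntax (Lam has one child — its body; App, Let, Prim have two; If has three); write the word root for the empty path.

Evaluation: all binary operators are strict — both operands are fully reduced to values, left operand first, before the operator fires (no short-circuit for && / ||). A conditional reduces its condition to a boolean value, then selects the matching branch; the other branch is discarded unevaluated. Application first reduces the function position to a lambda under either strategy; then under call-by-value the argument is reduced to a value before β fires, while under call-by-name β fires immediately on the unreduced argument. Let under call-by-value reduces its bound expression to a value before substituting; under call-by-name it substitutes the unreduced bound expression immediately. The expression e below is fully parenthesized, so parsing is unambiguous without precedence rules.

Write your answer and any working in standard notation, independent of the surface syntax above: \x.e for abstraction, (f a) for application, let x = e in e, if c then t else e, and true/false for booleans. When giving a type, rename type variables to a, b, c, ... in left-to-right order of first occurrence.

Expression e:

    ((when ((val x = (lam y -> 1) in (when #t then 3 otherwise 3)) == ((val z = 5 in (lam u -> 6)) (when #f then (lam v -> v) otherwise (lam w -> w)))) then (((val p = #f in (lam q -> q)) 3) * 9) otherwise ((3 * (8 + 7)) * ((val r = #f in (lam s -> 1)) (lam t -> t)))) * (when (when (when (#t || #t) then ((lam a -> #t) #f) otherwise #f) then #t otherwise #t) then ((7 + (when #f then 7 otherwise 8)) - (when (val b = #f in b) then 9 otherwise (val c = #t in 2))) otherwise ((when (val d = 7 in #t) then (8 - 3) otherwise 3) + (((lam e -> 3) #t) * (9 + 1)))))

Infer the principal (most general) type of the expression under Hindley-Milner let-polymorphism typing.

Working:
\y._ : a -> Int
let x : forall. a -> Int
  unify Bool ~ Bool
  unify Int ~ Int
  unify Int ~ Int
let z : Int
\u._ : b -> Int
  unify Bool ~ Bool
v : c
\v._ : c -> c
w : d
\w._ : d -> d
  unify c -> c ~ d -> d
  unify c ~ d
  unify d ~ d
  unify b -> Int ~ (d -> d) -> e
  unify b ~ d -> d
  unify Int ~ e
_ _ : Int
  unify Int ~ Int
  unify Bool ~ Bool
let p : Bool
q : f
\q._ : f -> f
  unify f -> f ~ Int -> g
  unify f ~ Int
  unify Int ~ g
_ _ : Int
  unify Int ~ Int
  unify Int ~ Int
  unify Int ~ Int
  unify Int ~ Int
  unify Int ~ Int
  unify Int ~ Int
  unify Int ~ Int
let r : Bool
\s._ : h -> Int
t : i
\t._ : i -> i
  unify h -> Int ~ (i -> i) -> j
  unify h ~ i -> i
  unify Int ~ j
_ _ : Int
  unify Int ~ Int
  unify Int ~ Int
  unify Int ~ Int
  unify Bool ~ Bool
  unify Bool ~ Bool
  unify Bool ~ Bool
\a._ : k -> Bool
  unify k -> Bool ~ Bool -> l
  unify k ~ Bool
  unify Bool ~ l
_ _ : Bool
  unify Bool ~ Bool
  unify Bool ~ Bool
  unify Bool ~ Bool
  unify Bool ~ Bool
  unify Int ~ Int
  unify Bool ~ Bool
  unify Int ~ Int
  unify Int ~ Int
  unify Int ~ Int
let b : Bool
b : Bool
  unify Bool ~ Bool
let c : Bool
  unify Int ~ Int
  unify Int ~ Int
let d : Int
  unify Bool ~ Bool
  unify Int ~ Int
  unify Int ~ Int
  unify Int ~ Int
  unify Int ~ Int
\e._ : m -> Int
  unify m -> Int ~ Bool -> n
  unify m ~ Bool
  unify Int ~ n
_ _ : Int
  unify Int ~ Int
  unify Int ~ Int
  unify Int ~ Int
  unify Int ~ Int
  unify Int ~ Int
  unify Int ~ Int
  unify Int ~ Int

Answer: Int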